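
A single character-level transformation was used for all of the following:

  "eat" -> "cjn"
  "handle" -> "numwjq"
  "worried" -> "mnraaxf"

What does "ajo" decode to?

The output letters match the input read backwards, each shifted +9: eat reversed is tae. The word is reversed, then every letter is shifted forward by 9.
Reversing it on ajo: shift back: a−9=r, j−9=a, o−9=f → raf; then reverse → far.

far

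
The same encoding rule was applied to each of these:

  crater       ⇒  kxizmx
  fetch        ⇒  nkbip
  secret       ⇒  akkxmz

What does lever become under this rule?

A repeating key of period 2 is used — shifts +8, +6 over and over.
On lever: l+8=t, e+6=k, v+8=d, e+6=k, r+8=z.

tkdkz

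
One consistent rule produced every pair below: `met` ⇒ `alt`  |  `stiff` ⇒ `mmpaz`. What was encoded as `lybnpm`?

figure

The output letters match the input read backwards, each shifted +7: met reversed is tem. Read the word backwards and shift each letter +7.
Undoing it on lybnpm: shift back: l−7=e, y−7=r, b−7=u, n−7=g, p−7=i, m−7=f → erugif; then reverse → figure.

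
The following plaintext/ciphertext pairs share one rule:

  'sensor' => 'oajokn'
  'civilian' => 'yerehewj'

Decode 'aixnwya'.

embrace

Compare letters: s→o is +22, e→a is +22, n→j is +22 — a constant shift. Each letter is shifted forward by 22 in the alphabet (a Caesar shift of +22).
Decoding aixnwya: a−22=e, i−22=m, x−22=b, n−22=r, w−22=a, y−22=c, a−22=e.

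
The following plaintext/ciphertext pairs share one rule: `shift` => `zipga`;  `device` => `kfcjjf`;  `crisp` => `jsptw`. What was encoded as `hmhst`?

It's a Vigenère-style cipher with numeric key [7,1]: position i shifts by key[i mod 2].
Undoing it on hmhst: h−7=a, m−1=l, h−7=a, s−1=r, t−7=m.

alarm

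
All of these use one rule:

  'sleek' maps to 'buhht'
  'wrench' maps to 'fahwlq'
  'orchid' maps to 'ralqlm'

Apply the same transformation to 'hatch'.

qdclq

The rule splits by letter class: vowels +3, consonants +9.
Applying it to hatch: h(cons)+9=q, a(vowel)+3=d, t(cons)+9=c, c(cons)+9=l, h(cons)+9=q.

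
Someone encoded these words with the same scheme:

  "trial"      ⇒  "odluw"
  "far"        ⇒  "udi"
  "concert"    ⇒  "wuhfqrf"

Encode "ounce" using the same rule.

hfqxr

Read the word backwards and shift each letter +3.
On ounce: reverse → ecnuo; then shift: e+3=h, c+3=f, n+3=q, u+3=x, o+3=r.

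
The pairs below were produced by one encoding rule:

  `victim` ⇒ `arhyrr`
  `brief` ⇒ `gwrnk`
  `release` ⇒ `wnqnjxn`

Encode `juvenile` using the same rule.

odansrqn

The shift depends on letter class: consonant v→a is +5, but vowel i→r is +9. Vowels shift forward by 9 and consonants shift forward by 5.
Applying it to juvenile: j(cons)+5=o, u(vowel)+9=d, v(cons)+5=a, e(vowel)+9=n, n(cons)+5=s, i(vowel)+9=r, l(cons)+5=q, e(vowel)+9=n.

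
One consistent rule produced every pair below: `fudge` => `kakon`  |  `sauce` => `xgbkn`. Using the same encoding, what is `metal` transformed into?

The shift increases by 1 at each position, starting from +5: 5, 6, 7, ….
For metal: m+5=r, e+6=k, t+7=a, a+8=i, l+9=u.

rkaiu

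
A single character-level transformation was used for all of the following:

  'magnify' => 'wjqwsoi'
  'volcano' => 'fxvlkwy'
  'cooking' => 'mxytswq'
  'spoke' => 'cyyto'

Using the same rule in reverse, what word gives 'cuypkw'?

A repeating key of period 2 is used — shifts +10, +9 over and over.
Undoing it on cuypkw: c−10=s, u−9=l, y−10=o, p−9=g, k−10=a, w−9=n.

slogan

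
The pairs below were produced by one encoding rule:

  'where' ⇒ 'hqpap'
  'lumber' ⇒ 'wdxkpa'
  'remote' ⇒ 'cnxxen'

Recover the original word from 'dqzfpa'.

shower

It's a Vigenère-style cipher with numeric key [11,9]: position i shifts by key[i mod 2].
Decoding dqzfpa: d−11=s, q−9=h, z−11=o, f−9=w, p−11=e, a−9=r.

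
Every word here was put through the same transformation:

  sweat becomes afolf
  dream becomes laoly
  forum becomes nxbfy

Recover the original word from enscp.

In sweat: s→a is +8, w→f is +9, e→o is +10, a→l is +11 — the shift increases by 1 each position. The shift increases by 1 at each position, starting from +8: 8, 9, 10, ….
Undoing it on enscp: e−8=w, n−9=e, s−10=i, c−11=r, p−12=d.

weird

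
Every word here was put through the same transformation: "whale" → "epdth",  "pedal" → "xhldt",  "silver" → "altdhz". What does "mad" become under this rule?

udl

The shift depends on letter class: consonant w→e is +8, but vowel a→d is +3. The rule splits by letter class: vowels +3, consonants +8.
For mad: m(cons)+8=u, a(vowel)+3=d, d(cons)+8=l.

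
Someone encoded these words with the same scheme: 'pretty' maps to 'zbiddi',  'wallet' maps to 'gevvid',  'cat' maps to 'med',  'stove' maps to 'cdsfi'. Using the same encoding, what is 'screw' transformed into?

cmbig

The rule splits by letter class: vowels +4, consonants +10.
On screw: s(cons)+10=c, c(cons)+10=m, r(cons)+10=b, e(vowel)+4=i, w(cons)+10=g.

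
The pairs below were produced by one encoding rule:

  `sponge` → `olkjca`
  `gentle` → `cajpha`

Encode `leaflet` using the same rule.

hawbhap

Compare letters: s→o is +22, p→l is +22, o→k is +22 — a constant shift. This is a Caesar cipher with shift 22.
Applying it to leaflet: l+22=h, e+22=a, a+22=w, f+22=b, l+22=h, e+22=a, t+22=p.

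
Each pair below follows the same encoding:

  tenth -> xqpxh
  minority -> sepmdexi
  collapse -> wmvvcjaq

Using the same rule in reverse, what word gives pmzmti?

t(19)→x(23) and e(4)→q(16) fit y≡23x+2 (mod 26); the inverse of 23 mod 26 is 17. Each letter's alphabet position (a=0..z=25) is mapped through 23·x+2 mod 26 — an affine cipher.
Reversing it on pmzmti: p(15)→17·(15−2)≡13=n; m(12)→17·(12−2)≡14=o; z(25)→17·(25−2)≡1=b; m(12)→17·(12−2)≡14=o; t(19)→17·(19−2)≡3=d; i(8)→17·(8−2)≡24=y (all mod 26).

nobody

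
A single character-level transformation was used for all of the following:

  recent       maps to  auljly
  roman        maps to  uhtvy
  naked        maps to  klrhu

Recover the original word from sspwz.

The output letters match the input read backwards, each shifted +7: recent reversed is tnecer. The word is reversed, then every letter is shifted forward by 7.
Reversing it on sspwz: shift back: s−7=l, s−7=l, p−7=i, w−7=p, z−7=s → llips; then reverse → spill.

spill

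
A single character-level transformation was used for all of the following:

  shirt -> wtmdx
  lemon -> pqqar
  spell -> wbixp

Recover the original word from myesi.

The shifts repeat in a cycle of length 2: positions 0,1,… shift by +4, +12, then the pattern repeats.
Reversing it on myesi: m−4=i, y−12=m, e−4=a, s−12=g, i−4=e.

image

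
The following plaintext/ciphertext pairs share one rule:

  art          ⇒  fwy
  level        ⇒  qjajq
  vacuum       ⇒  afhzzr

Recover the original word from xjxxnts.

session

Compare letters: a→f is +5, r→w is +5, t→y is +5 — a constant shift. It's a constant shift of +5 (ROT5).
Decoding xjxxnts: x−5=s, j−5=e, x−5=s, x−5=s, n−5=i, t−5=o, s−5=n.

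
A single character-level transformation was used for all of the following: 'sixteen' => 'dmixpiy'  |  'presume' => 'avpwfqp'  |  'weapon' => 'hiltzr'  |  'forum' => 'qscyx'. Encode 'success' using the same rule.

A repeating key of period 2 is used — shifts +11, +4 over and over.
For success: s+11=d, u+4=y, c+11=n, c+4=g, e+11=p, s+4=w, s+11=d.

dyngpwd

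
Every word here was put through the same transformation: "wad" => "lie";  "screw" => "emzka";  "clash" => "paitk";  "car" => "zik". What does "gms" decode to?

Two steps: reverse the string, then apply a Caesar shift of +8.
Reversing it on gms: shift back: g−8=y, m−8=e, s−8=k → yek; then reverse → key.

key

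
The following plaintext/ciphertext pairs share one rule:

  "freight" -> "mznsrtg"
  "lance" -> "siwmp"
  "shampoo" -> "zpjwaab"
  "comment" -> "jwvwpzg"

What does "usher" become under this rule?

baqoc

The shift increases by 1 at each position, starting from +7: 7, 8, 9, ….
For usher: u+7=b, s+8=a, h+9=q, e+10=o, r+11=c.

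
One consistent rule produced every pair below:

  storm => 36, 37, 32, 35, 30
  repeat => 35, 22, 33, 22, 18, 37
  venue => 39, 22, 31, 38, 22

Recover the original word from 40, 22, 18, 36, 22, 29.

Letters become their 1-based position plus 17 (so a→18, b→19, …).
Reversing it on 40, 22, 18, 36, 22, 29: 40→(40−17)÷1=23=w, 22→(22−17)÷1=5=e, 18→(18−17)÷1=1=a, 36→(36−17)÷1=19=s, 22→(22−17)÷1=5=e, 29→(29−17)÷1=12=l.

weasel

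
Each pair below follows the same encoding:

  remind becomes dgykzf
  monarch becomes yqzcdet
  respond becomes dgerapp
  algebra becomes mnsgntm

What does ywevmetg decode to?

The shifts repeat in a cycle of length 2: positions 0,1,… shift by +12, +2, then the pattern repeats.
Decoding ywevmetg: y−12=m, w−2=u, e−12=s, v−2=t, m−12=a, e−2=c, t−12=h, g−2=e.

mustache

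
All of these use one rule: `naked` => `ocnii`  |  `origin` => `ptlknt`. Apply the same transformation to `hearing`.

In naked: n→o is +1, a→c is +2, k→n is +3, e→i is +4 — the shift increases by 1 each position. Letter i (0-indexed) is shifted by i+1, so successive shifts are 1, 2, 3, ….
Applying it to hearing: h+1=i, e+2=g, a+3=d, r+4=v, i+5=n, n+6=t, g+7=n.

igdvntn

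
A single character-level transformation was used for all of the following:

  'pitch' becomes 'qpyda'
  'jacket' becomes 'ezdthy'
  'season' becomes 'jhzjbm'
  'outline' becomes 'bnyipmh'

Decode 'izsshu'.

p(15)→q(16) and i(8)→p(15) fit y≡15x+25 (mod 26); the inverse of 15 mod 26 is 7. Treating letters as 0–25, the rule is x ↦ 15x + 25 (mod 26).
Undoing it on izsshu: i(8)→7·(8−25)≡11=l; z(25)→7·(25−25)≡0=a; s(18)→7·(18−25)≡3=d; s(18)→7·(18−25)≡3=d; h(7)→7·(7−25)≡4=e; u(20)→7·(20−25)≡17=r (all mod 26).

ladder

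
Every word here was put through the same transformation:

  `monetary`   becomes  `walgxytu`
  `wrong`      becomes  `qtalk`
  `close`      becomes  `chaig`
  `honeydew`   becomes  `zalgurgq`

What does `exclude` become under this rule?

gfchmrg

m(12)→w(22) and o(14)→a(0) fit y≡15x+24 (mod 26); the inverse of 15 mod 26 is 7. Each letter's alphabet position (a=0..z=25) is mapped through 15·x+24 mod 26 — an affine cipher.
For exclude: e(4)→15·4+24≡6=g; x(23)→15·23+24≡5=f; c(2)→15·2+24≡2=c; l(11)→15·11+24≡7=h; u(20)→15·20+24≡12=m; d(3)→15·3+24≡17=r; e(4)→15·4+24≡6=g (all mod 26).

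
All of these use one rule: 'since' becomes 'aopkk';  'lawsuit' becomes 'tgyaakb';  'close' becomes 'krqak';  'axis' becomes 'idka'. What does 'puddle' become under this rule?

xaflrg

Shifts by position in since: pos 0: s→a (+8), pos 1: i→o (+6), pos 2: n→p (+2), pos 3: c→k (+8), pos 4: e→k (+6) — repeating every 3. It's a Vigenère-style cipher with numeric key [8,6,2]: position i shifts by key[i mod 3].
For puddle: p+8=x, u+6=a, d+2=f, d+8=l, l+6=r, e+2=g.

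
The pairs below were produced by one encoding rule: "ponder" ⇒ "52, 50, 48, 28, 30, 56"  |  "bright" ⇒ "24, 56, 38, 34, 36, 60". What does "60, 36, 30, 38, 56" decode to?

their

Each letter becomes 2×(its alphabet position, a=1..z=26) + 20.
Undoing it on 60, 36, 30, 38, 56: 60→(60−20)÷2=20=t, 36→(36−20)÷2=8=h, 30→(30−20)÷2=5=e, 38→(38−20)÷2=9=i, 56→(56−20)÷2=18=r.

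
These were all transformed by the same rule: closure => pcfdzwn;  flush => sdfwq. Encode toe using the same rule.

The output letters match the input read backwards, each shifted +11: closure reversed is erusolc. Two steps: reverse the string, then apply a Caesar shift of +11.
On toe: reverse → eot; then shift: e+11=p, o+11=z, t+11=e.

pze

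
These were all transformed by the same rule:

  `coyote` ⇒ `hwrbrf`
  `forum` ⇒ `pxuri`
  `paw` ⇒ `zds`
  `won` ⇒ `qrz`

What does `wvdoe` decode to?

The output letters match the input read backwards, each shifted +3: coyote reversed is etoyoc. The word is reversed, then every letter is shifted forward by 3.
Decoding wvdoe: shift back: w−3=t, v−3=s, d−3=a, o−3=l, e−3=b → tsalb; then reverse → blast.

blast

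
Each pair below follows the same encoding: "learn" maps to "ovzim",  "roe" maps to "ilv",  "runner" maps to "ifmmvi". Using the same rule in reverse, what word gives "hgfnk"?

stump

Each pair mirrors across the alphabet (l↔o, e↔v, a↔z): positions sum to 25. Letters are reflected about the middle of the alphabet (position → 25−position): Atbash.
Decoding hgfnk: h↔s, g↔t, f↔u, n↔m, k↔p.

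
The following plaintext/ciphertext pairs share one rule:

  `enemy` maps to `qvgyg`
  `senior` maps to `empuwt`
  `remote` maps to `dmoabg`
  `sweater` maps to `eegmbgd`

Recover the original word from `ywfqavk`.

modesty

Shifts by position in enemy: pos 0: e→q (+12), pos 1: n→v (+8), pos 2: e→g (+2), pos 3: m→y (+12), pos 4: y→g (+8) — repeating every 3. A repeating key of period 3 is used — shifts +12, +8, +2 over and over.
Reversing it on ywfqavk: y−12=m, w−8=o, f−2=d, q−12=e, a−8=s, v−2=t, k−12=y.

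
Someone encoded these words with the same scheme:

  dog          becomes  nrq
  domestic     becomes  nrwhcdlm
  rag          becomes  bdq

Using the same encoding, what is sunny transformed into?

The shift depends on letter class: consonant d→n is +10, but vowel o→r is +3. Vowels shift forward by 3 and consonants shift forward by 10.
For sunny: s(cons)+10=c, u(vowel)+3=x, n(cons)+10=x, n(cons)+10=x, y(cons)+10=i.

cxxxi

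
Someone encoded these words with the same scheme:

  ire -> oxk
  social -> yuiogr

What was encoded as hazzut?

button

Compare letters: i→o is +6, r→x is +6, e→k is +6 — a constant shift. This is a Caesar cipher with shift 6.
Reversing it on hazzut: h−6=b, a−6=u, z−6=t, z−6=t, u−6=o, t−6=n.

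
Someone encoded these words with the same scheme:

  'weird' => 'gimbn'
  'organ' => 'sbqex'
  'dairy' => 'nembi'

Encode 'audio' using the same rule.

eynms

Vowels shift forward by 4 and consonants shift forward by 10.
For audio: a(vowel)+4=e, u(vowel)+4=y, d(cons)+10=n, i(vowel)+4=m, o(vowel)+4=s.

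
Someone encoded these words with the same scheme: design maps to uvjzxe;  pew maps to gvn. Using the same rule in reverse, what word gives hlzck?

quilt

Compare letters: d→u is +17, e→v is +17, s→j is +17 — a constant shift. It's a constant shift of +17 (ROT17).
Undoing it on hlzck: h−17=q, l−17=u, z−17=i, c−17=l, k−17=t.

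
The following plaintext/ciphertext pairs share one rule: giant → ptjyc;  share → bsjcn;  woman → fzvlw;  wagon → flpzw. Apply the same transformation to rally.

The shifts repeat in a cycle of length 2: positions 0,1,… shift by +9, +11, then the pattern repeats.
For rally: r+9=a, a+11=l, l+9=u, l+11=w, y+9=h.

aluwh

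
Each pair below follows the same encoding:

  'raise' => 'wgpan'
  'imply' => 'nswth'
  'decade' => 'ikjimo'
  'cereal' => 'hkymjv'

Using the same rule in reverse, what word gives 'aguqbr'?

vanish

In raise: r→w is +5, a→g is +6, i→p is +7, s→a is +8 — the shift increases by 1 each position. Letter i (0-indexed) is shifted by i+5, so successive shifts are 5, 6, 7, ….
Reversing it on aguqbr: a−5=v, g−6=a, u−7=n, q−8=i, b−9=s, r−10=h.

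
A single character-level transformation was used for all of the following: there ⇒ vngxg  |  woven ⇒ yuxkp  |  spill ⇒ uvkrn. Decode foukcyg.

disease

Shifts by position in there: pos 0: t→v (+2), pos 1: h→n (+6), pos 2: e→g (+2), pos 3: r→x (+6) — repeating every 2. It's a Vigenère-style cipher with numeric key [2,6]: position i shifts by key[i mod 2].
Reversing it on foukcyg: f−2=d, o−6=i, u−2=s, k−6=e, c−2=a, y−6=s, g−2=e.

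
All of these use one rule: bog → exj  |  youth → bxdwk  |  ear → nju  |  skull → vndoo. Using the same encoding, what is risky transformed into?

urvnb

The shift depends on letter class: consonant b→e is +3, but vowel o→x is +9. Vowels shift forward by 9 and consonants shift forward by 3.
For risky: r(cons)+3=u, i(vowel)+9=r, s(cons)+3=v, k(cons)+3=n, y(cons)+3=b.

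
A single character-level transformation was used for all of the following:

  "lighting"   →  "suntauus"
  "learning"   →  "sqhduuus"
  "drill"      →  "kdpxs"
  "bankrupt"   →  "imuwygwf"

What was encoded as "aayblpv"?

The shifts repeat in a cycle of length 2: positions 0,1,… shift by +7, +12, then the pattern repeats.
Reversing it on aayblpv: a−7=t, a−12=o, y−7=r, b−12=p, l−7=e, p−12=d, v−7=o.

torpedo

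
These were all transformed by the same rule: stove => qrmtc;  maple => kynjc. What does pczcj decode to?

rebel

Compare letters: s→q is +24, t→r is +24, o→m is +24 — a constant shift. Every letter moves 24 places later in the alphabet, wrapping around z→a.
Decoding pczcj: p−24=r, c−24=e, z−24=b, c−24=e, j−24=l.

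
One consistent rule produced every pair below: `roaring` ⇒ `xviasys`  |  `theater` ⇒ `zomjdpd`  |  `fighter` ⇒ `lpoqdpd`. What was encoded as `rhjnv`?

In roaring: r→x is +6, o→v is +7, a→i is +8, r→a is +9 — the shift increases by 1 each position. Letter i (0-indexed) is shifted by i+6, so successive shifts are 6, 7, 8, ….
Undoing it on rhjnv: r−6=l, h−7=a, j−8=b, n−9=e, v−10=l.

label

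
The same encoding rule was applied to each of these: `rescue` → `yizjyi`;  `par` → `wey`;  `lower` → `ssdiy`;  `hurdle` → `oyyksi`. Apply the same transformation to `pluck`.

wsyjr

The shift depends on letter class: consonant r→y is +7, but vowel e→i is +4. Two shifts are in play — +4 for a/e/i/o/u, +7 for every other letter.
On pluck: p(cons)+7=w, l(cons)+7=s, u(vowel)+4=y, c(cons)+7=j, k(cons)+7=r.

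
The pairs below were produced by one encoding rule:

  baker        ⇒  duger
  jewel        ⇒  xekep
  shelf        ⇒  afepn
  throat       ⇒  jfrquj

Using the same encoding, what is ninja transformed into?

b(1)→d(3) and a(0)→u(20) fit y≡9x+20 (mod 26); the inverse of 9 mod 26 is 3. Treating letters as 0–25, the rule is x ↦ 9x + 20 (mod 26).
For ninja: n(13)→9·13+20≡7=h; i(8)→9·8+20≡14=o; n(13)→9·13+20≡7=h; j(9)→9·9+20≡23=x; a(0)→9·0+20≡20=u (all mod 26).

hohxu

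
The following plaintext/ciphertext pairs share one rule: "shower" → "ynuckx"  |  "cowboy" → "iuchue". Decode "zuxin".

torch

Compare letters: s→y is +6, h→n is +6, o→u is +6 — a constant shift. Each letter is shifted forward by 6 in the alphabet (a Caesar shift of +6).
Reversing it on zuxin: z−6=t, u−6=o, x−6=r, i−6=c, n−6=h.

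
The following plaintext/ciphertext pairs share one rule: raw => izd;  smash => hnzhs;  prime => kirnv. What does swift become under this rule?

Each pair mirrors across the alphabet (r↔i, a↔z, w↔d): positions sum to 25. Each letter is replaced by its mirror in the alphabet: a↔z, b↔y, c↔x, and so on (the Atbash cipher).
On swift: s↔h, w↔d, i↔r, f↔u, t↔g.

hdrug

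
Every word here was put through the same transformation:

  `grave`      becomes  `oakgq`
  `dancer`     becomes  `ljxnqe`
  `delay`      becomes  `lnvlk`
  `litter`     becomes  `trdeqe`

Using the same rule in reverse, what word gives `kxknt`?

coach

Each letter shifts forward by (position + 8), i.e. 8, 9, 10, … — the shift grows by one for each successive letter.
Decoding kxknt: k−8=c, x−9=o, k−10=a, n−11=c, t−12=h.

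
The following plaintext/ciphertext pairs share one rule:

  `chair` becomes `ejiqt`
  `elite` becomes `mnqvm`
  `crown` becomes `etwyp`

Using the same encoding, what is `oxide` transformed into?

Two shifts are in play — +8 for a/e/i/o/u, +2 for every other letter.
Applying it to oxide: o(vowel)+8=w, x(cons)+2=z, i(vowel)+8=q, d(cons)+2=f, e(vowel)+8=m.

wzqfm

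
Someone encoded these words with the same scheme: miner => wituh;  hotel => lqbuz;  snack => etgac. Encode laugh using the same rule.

zgyol

m(12)→w(22) and i(8)→i(8) fit y≡23x+6 (mod 26); the inverse of 23 mod 26 is 17. Treating letters as 0–25, the rule is x ↦ 23x + 6 (mod 26).
Applying it to laugh: l(11)→23·11+6≡25=z; a(0)→23·0+6≡6=g; u(20)→23·20+6≡24=y; g(6)→23·6+6≡14=o; h(7)→23·7+6≡11=l (all mod 26).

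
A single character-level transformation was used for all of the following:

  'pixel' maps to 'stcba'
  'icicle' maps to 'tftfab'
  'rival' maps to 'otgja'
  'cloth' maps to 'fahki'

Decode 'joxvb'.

Each letter's alphabet position (a=0..z=25) is mapped through 11·x+9 mod 26 — an affine cipher.
Decoding joxvb: j(9)→19·(9−9)≡0=a; o(14)→19·(14−9)≡17=r; x(23)→19·(23−9)≡6=g; v(21)→19·(21−9)≡20=u; b(1)→19·(1−9)≡4=e (all mod 26).

argue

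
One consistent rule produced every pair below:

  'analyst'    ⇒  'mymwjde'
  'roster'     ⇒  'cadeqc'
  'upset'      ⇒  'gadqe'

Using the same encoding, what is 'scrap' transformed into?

Two shifts are in play — +12 for a/e/i/o/u, +11 for every other letter.
Applying it to scrap: s(cons)+11=d, c(cons)+11=n, r(cons)+11=c, a(vowel)+12=m, p(cons)+11=a.

dncma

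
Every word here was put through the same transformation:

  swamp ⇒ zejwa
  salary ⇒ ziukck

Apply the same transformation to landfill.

siwnquyz

In swamp: s→z is +7, w→e is +8, a→j is +9, m→w is +10 — the shift increases by 1 each position. The shift increases by 1 at each position, starting from +7: 7, 8, 9, ….
On landfill: l+7=s, a+8=i, n+9=w, d+10=n, f+11=q, i+12=u, l+13=y, l+14=z.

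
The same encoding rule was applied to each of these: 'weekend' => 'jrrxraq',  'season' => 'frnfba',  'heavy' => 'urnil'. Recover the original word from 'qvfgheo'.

This is a Caesar cipher with shift 13.
Undoing it on qvfgheo: q−13=d, v−13=i, f−13=s, g−13=t, h−13=u, e−13=r, o−13=b.

disturb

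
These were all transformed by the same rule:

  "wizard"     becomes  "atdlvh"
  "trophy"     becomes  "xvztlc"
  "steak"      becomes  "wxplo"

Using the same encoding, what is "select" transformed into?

wpppgx

The shift depends on letter class: consonant w→a is +4, but vowel i→t is +11. The rule splits by letter class: vowels +11, consonants +4.
Applying it to select: s(cons)+4=w, e(vowel)+11=p, l(cons)+4=p, e(vowel)+11=p, c(cons)+4=g, t(cons)+4=x.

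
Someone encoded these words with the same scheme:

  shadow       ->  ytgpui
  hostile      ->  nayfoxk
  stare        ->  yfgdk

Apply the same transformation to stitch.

yfofit

Shifts by position in shadow: pos 0: s→y (+6), pos 1: h→t (+12), pos 2: a→g (+6), pos 3: d→p (+12) — repeating every 2. A repeating key of period 2 is used — shifts +6, +12 over and over.
Applying it to stitch: s+6=y, t+12=f, i+6=o, t+12=f, c+6=i, h+12=t.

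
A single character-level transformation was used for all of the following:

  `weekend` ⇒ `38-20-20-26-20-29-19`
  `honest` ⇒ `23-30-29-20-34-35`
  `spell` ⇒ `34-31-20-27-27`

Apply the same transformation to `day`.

19-16-40

Each letter is replaced by its alphabet position (a=1..z=26) + 15.
On day: d=4→19, a=1→16, y=25→40.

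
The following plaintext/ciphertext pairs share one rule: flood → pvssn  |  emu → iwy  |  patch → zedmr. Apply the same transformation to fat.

ped

Two shifts are in play — +4 for a/e/i/o/u, +10 for every other letter.
For fat: f(cons)+10=p, a(vowel)+4=e, t(cons)+10=d.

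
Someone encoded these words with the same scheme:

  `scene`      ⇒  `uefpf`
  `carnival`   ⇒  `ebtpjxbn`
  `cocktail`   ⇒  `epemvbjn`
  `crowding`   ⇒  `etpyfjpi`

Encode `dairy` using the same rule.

fbjta

The shift depends on letter class: consonant s→u is +2, but vowel e→f is +1. Vowels shift forward by 1 and consonants shift forward by 2.
On dairy: d(cons)+2=f, a(vowel)+1=b, i(vowel)+1=j, r(cons)+2=t, y(cons)+2=a.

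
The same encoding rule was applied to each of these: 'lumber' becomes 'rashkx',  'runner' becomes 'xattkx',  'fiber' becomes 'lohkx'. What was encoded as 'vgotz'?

Compare letters: l→r is +6, u→a is +6, m→s is +6 — a constant shift. This is a Caesar cipher with shift 6.
Decoding vgotz: v−6=p, g−6=a, o−6=i, t−6=n, z−6=t.

paint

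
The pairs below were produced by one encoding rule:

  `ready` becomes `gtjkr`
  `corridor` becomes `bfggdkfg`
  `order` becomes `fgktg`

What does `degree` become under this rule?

ktlgtt

Treating letters as 0–25, the rule is x ↦ 9x + 9 (mod 26).
Applying it to degree: d(3)→9·3+9≡10=k; e(4)→9·4+9≡19=t; g(6)→9·6+9≡11=l; r(17)→9·17+9≡6=g; e(4)→9·4+9≡19=t; e(4)→9·4+9≡19=t (all mod 26).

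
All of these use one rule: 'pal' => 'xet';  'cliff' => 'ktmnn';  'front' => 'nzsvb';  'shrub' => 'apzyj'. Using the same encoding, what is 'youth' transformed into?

The shift depends on letter class: consonant p→x is +8, but vowel a→e is +4. Vowels shift forward by 4 and consonants shift forward by 8.
For youth: y(cons)+8=g, o(vowel)+4=s, u(vowel)+4=y, t(cons)+8=b, h(cons)+8=p.

gsybp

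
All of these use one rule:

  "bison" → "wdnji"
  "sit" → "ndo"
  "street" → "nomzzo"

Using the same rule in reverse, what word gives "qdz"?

vie

Compare letters: b→w is +21, i→d is +21, s→n is +21 — a constant shift. Every letter moves 21 places later in the alphabet, wrapping around z→a.
Decoding qdz: q−21=v, d−21=i, z−21=e.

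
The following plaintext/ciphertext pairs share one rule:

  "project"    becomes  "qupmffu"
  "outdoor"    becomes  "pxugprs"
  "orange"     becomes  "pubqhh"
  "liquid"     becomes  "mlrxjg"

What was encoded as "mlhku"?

light

Shifts by position in project: pos 0: p→q (+1), pos 1: r→u (+3), pos 2: o→p (+1), pos 3: j→m (+3) — repeating every 2. The shifts repeat in a cycle of length 2: positions 0,1,… shift by +1, +3, then the pattern repeats.
Undoing it on mlhku: m−1=l, l−3=i, h−1=g, k−3=h, u−1=t.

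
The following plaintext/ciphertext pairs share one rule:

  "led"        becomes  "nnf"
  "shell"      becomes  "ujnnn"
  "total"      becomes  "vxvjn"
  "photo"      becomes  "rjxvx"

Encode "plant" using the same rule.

rnjpv

The shift depends on letter class: consonant l→n is +2, but vowel e→n is +9. Vowels shift forward by 9 and consonants shift forward by 2.
On plant: p(cons)+2=r, l(cons)+2=n, a(vowel)+9=j, n(cons)+2=p, t(cons)+2=v.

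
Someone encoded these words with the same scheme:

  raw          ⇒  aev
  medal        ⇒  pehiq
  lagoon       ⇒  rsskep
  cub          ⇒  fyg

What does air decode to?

new

The output letters match the input read backwards, each shifted +4: raw reversed is war. Read the word backwards and shift each letter +4.
Reversing it on air: shift back: a−4=w, i−4=e, r−4=n → wen; then reverse → new.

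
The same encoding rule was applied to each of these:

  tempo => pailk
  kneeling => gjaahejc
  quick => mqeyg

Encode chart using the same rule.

Every letter moves 22 places later in the alphabet, wrapping around z→a.
For chart: c+22=y, h+22=d, a+22=w, r+22=n, t+22=p.

ydwnp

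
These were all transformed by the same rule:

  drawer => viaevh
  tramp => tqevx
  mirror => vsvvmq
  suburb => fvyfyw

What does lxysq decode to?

The output letters match the input read backwards, each shifted +4: drawer reversed is reward. The word is reversed, then every letter is shifted forward by 4.
Undoing it on lxysq: shift back: l−4=h, x−4=t, y−4=u, s−4=o, q−4=m → htuom; then reverse → mouth.

mouth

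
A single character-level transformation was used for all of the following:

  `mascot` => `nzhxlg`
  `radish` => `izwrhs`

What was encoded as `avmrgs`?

zenith

Each pair mirrors across the alphabet (m↔n, a↔z, s↔h): positions sum to 25. Letters are reflected about the middle of the alphabet (position → 25−position): Atbash.
Reversing it on avmrgs: a↔z, v↔e, m↔n, r↔i, g↔t, s↔h.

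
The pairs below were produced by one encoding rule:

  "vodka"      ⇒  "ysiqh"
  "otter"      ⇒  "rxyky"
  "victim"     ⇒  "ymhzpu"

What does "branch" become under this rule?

The shift increases by 1 at each position, starting from +3: 3, 4, 5, ….
On branch: b+3=e, r+4=v, a+5=f, n+6=t, c+7=j, h+8=p.

evftjp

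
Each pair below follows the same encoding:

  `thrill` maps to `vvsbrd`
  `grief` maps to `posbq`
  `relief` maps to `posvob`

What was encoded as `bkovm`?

clear

The output letters match the input read backwards, each shifted +10: thrill reversed is llirht. Read the word backwards and shift each letter +10.
Reversing it on bkovm: shift back: b−10=r, k−10=a, o−10=e, v−10=l, m−10=c → raelc; then reverse → clear.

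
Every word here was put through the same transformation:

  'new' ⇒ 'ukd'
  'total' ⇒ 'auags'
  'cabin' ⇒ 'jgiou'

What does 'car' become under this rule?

Two shifts are in play — +6 for a/e/i/o/u, +7 for every other letter.
Applying it to car: c(cons)+7=j, a(vowel)+6=g, r(cons)+7=y.

jgy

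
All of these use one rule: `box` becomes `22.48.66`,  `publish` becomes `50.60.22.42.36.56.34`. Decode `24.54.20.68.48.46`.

With a=1..z=26, the number is 2·pos + 18.
Decoding 24.54.20.68.48.46: 24→(24−18)÷2=3=c, 54→(54−18)÷2=18=r, 20→(20−18)÷2=1=a, 68→(68−18)÷2=25=y, 48→(48−18)÷2=15=o, 46→(46−18)÷2=14=n.

crayon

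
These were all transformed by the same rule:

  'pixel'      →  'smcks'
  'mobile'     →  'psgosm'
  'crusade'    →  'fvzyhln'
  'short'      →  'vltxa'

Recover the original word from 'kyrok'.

humid

Letter i (0-indexed) is shifted by i+3, so successive shifts are 3, 4, 5, ….
Decoding kyrok: k−3=h, y−4=u, r−5=m, o−6=i, k−7=d.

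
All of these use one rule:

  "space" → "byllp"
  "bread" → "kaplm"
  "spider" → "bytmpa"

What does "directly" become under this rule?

The shift depends on letter class: consonant s→b is +9, but vowel a→l is +11. Two shifts are in play — +11 for a/e/i/o/u, +9 for every other letter.
For directly: d(cons)+9=m, i(vowel)+11=t, r(cons)+9=a, e(vowel)+11=p, c(cons)+9=l, t(cons)+9=c, l(cons)+9=u, y(cons)+9=h.

mtaplcuh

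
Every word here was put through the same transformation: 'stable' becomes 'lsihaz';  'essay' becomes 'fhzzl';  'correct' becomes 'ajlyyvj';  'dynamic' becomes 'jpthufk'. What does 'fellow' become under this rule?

The output letters match the input read backwards, each shifted +7: stable reversed is elbats. Two steps: reverse the string, then apply a Caesar shift of +7.
On fellow: reverse → wollef; then shift: w+7=d, o+7=v, l+7=s, l+7=s, e+7=l, f+7=m.

dvsslm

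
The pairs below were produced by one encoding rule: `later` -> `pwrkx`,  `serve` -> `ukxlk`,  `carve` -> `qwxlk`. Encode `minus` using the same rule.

l(11)→p(15) and a(0)→w(22) fit y≡23x+22 (mod 26); the inverse of 23 mod 26 is 17. This is an affine cipher: with a=0,…,z=25, each position x becomes (23x+22) mod 26.
On minus: m(12)→23·12+22≡12=m; i(8)→23·8+22≡24=y; n(13)→23·13+22≡9=j; u(20)→23·20+22≡14=o; s(18)→23·18+22≡20=u (all mod 26).

myjou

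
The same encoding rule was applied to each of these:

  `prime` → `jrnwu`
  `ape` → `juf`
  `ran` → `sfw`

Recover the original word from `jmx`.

The output letters match the input read backwards, each shifted +5: prime reversed is emirp. The word is reversed, then every letter is shifted forward by 5.
Undoing it on jmx: shift back: j−5=e, m−5=h, x−5=s → ehs; then reverse → she.

she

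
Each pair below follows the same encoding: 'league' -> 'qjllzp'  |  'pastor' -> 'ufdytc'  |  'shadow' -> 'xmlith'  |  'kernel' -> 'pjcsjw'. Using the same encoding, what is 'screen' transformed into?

Shifts by position in league: pos 0: l→q (+5), pos 1: e→j (+5), pos 2: a→l (+11), pos 3: g→l (+5), pos 4: u→z (+5), pos 5: e→p (+11) — repeating every 3. The shifts repeat in a cycle of length 3: positions 0,1,… shift by +5, +5, +11, then the pattern repeats.
Applying it to screen: s+5=x, c+5=h, r+11=c, e+5=j, e+5=j, n+11=y.

xhcjjy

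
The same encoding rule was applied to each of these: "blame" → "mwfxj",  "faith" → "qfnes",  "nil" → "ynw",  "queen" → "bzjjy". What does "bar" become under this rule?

mfc

The shift depends on letter class: consonant b→m is +11, but vowel a→f is +5. Vowels shift forward by 5 and consonants shift forward by 11.
On bar: b(cons)+11=m, a(vowel)+5=f, r(cons)+11=c.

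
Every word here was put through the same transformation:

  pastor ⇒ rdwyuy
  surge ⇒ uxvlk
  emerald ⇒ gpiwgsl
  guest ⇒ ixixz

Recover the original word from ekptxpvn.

Each letter shifts forward by (position + 2), i.e. 2, 3, 4, … — the shift grows by one for each successive letter.
Undoing it on ekptxpvn: e−2=c, k−3=h, p−4=l, t−5=o, x−6=r, p−7=i, v−8=n, n−9=e.

chlorine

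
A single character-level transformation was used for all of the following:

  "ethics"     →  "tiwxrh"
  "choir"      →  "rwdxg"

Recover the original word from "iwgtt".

It's a constant shift of +15 (ROT15).
Undoing it on iwgtt: i−15=t, w−15=h, g−15=r, t−15=e, t−15=e.

three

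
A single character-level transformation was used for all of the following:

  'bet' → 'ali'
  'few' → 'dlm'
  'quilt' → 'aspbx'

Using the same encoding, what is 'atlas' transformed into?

zhsah

Read the word backwards and shift each letter +7.
Applying it to atlas: reverse → salta; then shift: s+7=z, a+7=h, l+7=s, t+7=a, a+7=h.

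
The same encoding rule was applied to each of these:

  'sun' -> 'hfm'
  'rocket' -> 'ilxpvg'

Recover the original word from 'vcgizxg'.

extract

Each pair mirrors across the alphabet (s↔h, u↔f, n↔m): positions sum to 25. Letters are reflected about the middle of the alphabet (position → 25−position): Atbash.
Undoing it on vcgizxg: v↔e, c↔x, g↔t, i↔r, z↔a, x↔c, g↔t.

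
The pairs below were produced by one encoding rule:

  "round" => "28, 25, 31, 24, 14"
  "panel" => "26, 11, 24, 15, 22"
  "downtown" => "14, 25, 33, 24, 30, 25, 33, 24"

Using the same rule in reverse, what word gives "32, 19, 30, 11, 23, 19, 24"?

vitamin

r is letter #18 and maps to 28: an offset of 10. The number is (letter's place in the alphabet, a=1) + 10.
Decoding 32, 19, 30, 11, 23, 19, 24: 32→(32−10)÷1=22=v, 19→(19−10)÷1=9=i, 30→(30−10)÷1=20=t, 11→(11−10)÷1=1=a, 23→(23−10)÷1=13=m, 19→(19−10)÷1=9=i, 24→(24−10)÷1=14=n.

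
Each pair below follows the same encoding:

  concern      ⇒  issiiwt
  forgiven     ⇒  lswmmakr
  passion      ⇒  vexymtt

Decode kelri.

Shifts by position in concern: pos 0: c→i (+6), pos 1: o→s (+4), pos 2: n→s (+5), pos 3: c→i (+6), pos 4: e→i (+4), pos 5: r→w (+5) — repeating every 3. The shifts repeat in a cycle of length 3: positions 0,1,… shift by +6, +4, +5, then the pattern repeats.
Decoding kelri: k−6=e, e−4=a, l−5=g, r−6=l, i−4=e.

eagle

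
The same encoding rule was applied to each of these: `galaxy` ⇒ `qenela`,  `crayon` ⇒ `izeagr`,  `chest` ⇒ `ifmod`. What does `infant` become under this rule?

urberd

g(6)→q(16) and a(0)→e(4) fit y≡15x+4 (mod 26); the inverse of 15 mod 26 is 7. Each letter's alphabet position (a=0..z=25) is mapped through 15·x+4 mod 26 — an affine cipher.
For infant: i(8)→15·8+4≡20=u; n(13)→15·13+4≡17=r; f(5)→15·5+4≡1=b; a(0)→15·0+4≡4=e; n(13)→15·13+4≡17=r; t(19)→15·19+4≡3=d (all mod 26).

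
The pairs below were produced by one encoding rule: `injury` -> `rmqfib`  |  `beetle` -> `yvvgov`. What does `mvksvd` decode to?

nephew

Each pair mirrors across the alphabet (i↔r, n↔m, j↔q): positions sum to 25. Each letter is replaced by its mirror in the alphabet: a↔z, b↔y, c↔x, and so on (the Atbash cipher).
Reversing it on mvksvd: m↔n, v↔e, k↔p, s↔h, v↔e, d↔w.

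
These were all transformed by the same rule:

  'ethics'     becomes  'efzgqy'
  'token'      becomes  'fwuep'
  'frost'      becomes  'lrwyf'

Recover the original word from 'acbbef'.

Treating letters as 0–25, the rule is x ↦ 7x + 2 (mod 26).
Reversing it on acbbef: a(0)→15·(0−2)≡22=w; c(2)→15·(2−2)≡0=a; b(1)→15·(1−2)≡11=l; b(1)→15·(1−2)≡11=l; e(4)→15·(4−2)≡4=e; f(5)→15·(5−2)≡19=t (all mod 26).

wallet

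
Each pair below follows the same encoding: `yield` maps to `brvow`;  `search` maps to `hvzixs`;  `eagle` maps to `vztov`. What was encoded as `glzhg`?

toast

Each pair mirrors across the alphabet (y↔b, i↔r, e↔v): positions sum to 25. This is the alphabet-reversal cipher (Atbash): a becomes z, b becomes y, etc.
Decoding glzhg: g↔t, l↔o, z↔a, h↔s, g↔t.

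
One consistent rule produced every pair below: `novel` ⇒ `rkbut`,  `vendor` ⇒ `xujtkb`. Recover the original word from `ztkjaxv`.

prudent

The output letters match the input read backwards, each shifted +6: novel reversed is levon. The word is reversed, then every letter is shifted forward by 6.
Undoing it on ztkjaxv: shift back: z−6=t, t−6=n, k−6=e, j−6=d, a−6=u, x−6=r, v−6=p → tnedurp; then reverse → prudent.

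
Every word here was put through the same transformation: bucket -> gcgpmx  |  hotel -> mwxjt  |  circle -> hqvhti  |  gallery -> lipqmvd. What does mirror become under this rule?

rqvwwv

The shifts repeat in a cycle of length 3: positions 0,1,… shift by +5, +8, +4, then the pattern repeats.
On mirror: m+5=r, i+8=q, r+4=v, r+5=w, o+8=w, r+4=v.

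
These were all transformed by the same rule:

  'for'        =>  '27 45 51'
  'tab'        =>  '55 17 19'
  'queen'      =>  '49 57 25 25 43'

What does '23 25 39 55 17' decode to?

f(#6)→27 and o(#15)→45: differences scale by 2, so n = 2·pos + 15. Each letter becomes 2×(its alphabet position, a=1..z=26) + 15.
Undoing it on 23 25 39 55 17: 23→(23−15)÷2=4=d, 25→(25−15)÷2=5=e, 39→(39−15)÷2=12=l, 55→(55−15)÷2=20=t, 17→(17−15)÷2=1=a.

delta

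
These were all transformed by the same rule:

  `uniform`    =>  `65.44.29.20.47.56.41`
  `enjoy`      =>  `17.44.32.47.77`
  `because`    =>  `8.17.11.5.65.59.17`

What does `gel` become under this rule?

Each letter becomes 3×(its alphabet position, a=1..z=26) + 2.
On gel: g=7→23, e=5→17, l=12→38.

23.17.38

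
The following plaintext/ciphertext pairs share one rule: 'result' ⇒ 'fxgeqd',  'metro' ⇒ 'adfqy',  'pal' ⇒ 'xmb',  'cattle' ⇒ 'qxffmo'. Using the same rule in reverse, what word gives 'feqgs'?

The output letters match the input read backwards, each shifted +12: result reversed is tluser. The word is reversed, then every letter is shifted forward by 12.
Undoing it on feqgs: shift back: f−12=t, e−12=s, q−12=e, g−12=u, s−12=g → tseug; then reverse → guest.

guest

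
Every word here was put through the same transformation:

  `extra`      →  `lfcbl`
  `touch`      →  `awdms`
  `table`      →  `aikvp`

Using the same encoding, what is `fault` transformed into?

midve

In extra: e→l is +7, x→f is +8, t→c is +9, r→b is +10 — the shift increases by 1 each position. Letter i (0-indexed) is shifted by i+7, so successive shifts are 7, 8, 9, ….
On fault: f+7=m, a+8=i, u+9=d, l+10=v, t+11=e.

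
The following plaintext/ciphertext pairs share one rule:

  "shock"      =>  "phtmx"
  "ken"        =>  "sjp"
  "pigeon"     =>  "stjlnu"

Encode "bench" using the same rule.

mhsjg

The output letters match the input read backwards, each shifted +5: shock reversed is kcohs. Read the word backwards and shift each letter +5.
Applying it to bench: reverse → hcneb; then shift: h+5=m, c+5=h, n+5=s, e+5=j, b+5=g.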